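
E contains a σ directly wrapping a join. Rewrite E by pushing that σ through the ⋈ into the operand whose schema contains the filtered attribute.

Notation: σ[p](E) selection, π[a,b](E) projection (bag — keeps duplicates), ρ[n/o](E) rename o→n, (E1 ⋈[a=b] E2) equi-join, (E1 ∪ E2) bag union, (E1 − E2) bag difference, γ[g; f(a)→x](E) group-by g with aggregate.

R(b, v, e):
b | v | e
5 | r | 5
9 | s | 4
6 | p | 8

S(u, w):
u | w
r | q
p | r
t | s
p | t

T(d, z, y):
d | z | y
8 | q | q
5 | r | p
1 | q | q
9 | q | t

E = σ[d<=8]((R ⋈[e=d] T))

σ filters on d, owned by the right side.
E' = (R ⋈[e=d] σ[d<=8](T))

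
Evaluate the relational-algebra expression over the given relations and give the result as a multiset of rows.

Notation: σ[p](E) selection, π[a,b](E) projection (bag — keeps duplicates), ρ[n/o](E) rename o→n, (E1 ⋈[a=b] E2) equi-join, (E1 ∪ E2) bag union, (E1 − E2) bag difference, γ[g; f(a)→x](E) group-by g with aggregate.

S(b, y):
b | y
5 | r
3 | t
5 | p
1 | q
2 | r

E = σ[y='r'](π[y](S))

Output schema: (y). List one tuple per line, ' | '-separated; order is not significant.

Row counts bottom-up:
  S → 5
  π[y](S) → 5
  σ[y='r'](π[y](S)) → 2

== RESULT ==
y
r
r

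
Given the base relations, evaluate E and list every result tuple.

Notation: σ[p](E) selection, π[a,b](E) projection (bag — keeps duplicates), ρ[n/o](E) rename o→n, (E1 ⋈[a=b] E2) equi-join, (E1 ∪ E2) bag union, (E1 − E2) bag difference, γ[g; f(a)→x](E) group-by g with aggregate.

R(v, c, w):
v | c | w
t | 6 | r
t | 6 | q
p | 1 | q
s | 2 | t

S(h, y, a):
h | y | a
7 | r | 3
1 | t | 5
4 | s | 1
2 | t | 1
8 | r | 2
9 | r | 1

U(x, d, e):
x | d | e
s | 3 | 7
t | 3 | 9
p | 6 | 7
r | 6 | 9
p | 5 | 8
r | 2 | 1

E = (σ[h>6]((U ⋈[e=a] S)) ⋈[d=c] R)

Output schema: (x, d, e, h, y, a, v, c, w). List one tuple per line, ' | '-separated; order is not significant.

Row counts bottom-up:
  U → 6
  S → 6
  (U ⋈[e=a] S) → 3
  σ[h>6]((U ⋈[e=a] S)) → 1
  R → 4
  (σ[h>6]((U ⋈[e=a] S)) ⋈[d=c] R) → 1

== RESULT ==
x | d | e | h | y | a | v | c | w
r | 2 | 1 | 9 | r | 1 | s | 2 | t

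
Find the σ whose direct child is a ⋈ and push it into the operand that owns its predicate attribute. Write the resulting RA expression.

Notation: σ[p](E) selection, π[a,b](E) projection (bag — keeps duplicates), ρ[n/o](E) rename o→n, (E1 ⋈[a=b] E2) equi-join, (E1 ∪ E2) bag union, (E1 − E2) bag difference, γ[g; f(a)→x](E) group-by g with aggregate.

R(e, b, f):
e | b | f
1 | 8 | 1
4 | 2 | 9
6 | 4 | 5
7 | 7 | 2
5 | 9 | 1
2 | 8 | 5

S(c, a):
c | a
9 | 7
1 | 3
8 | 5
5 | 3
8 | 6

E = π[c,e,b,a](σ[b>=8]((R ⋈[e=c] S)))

σ filters on b, owned by the left side.
E' = π[c,e,b,a]((σ[b>=8](R) ⋈[e=c] S))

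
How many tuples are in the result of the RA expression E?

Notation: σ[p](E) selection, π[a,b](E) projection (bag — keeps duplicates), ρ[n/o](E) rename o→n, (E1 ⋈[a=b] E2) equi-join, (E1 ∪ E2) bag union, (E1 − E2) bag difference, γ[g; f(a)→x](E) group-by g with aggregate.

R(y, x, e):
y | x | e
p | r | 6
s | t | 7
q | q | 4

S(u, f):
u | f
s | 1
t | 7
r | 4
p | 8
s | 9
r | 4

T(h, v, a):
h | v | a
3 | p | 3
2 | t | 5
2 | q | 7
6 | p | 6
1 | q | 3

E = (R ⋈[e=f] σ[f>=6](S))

Row counts bottom-up:
  R → 3
  S → 6
  σ[f>=6](S) → 3
  (R ⋈[e=f] σ[f>=6](S)) → 1

|E| = 1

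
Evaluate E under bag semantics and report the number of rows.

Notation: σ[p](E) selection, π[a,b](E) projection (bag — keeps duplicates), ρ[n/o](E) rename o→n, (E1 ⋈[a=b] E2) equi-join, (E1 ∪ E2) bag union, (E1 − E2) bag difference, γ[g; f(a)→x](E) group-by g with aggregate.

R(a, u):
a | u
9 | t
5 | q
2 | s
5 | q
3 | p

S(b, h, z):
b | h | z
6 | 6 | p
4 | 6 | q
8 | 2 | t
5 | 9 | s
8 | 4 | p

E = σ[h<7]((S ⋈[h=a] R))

Stepwise |·|:
  S → 5
  R → 5
  (S ⋈[h=a] R) → 2
  σ[h<7]((S ⋈[h=a] R)) → 1

|E| = 1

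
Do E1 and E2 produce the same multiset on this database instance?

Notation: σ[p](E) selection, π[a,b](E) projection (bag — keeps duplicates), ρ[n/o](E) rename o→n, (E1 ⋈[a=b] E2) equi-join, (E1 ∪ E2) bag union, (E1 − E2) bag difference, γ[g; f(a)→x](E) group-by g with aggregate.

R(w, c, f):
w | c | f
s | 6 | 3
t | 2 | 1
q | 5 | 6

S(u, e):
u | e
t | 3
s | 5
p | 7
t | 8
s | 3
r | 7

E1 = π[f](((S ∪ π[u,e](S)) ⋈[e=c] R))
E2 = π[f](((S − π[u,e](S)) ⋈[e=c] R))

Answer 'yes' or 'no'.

E1 row counts bottom-up:
  S → 6
  S → 6
  π[u,e](S) → 6
  (S ∪ π[u,e](S)) → 12
  R → 3
  ((S ∪ π[u,e](S)) ⋈[e=c] R) → 2
  π[f](((S ∪ π[u,e](S)) ⋈[e=c] R)) → 2
E2 row counts bottom-up:
  S → 6
  S → 6
  π[u,e](S) → 6
  (S − π[u,e](S)) → 0
  R → 3
  ((S − π[u,e](S)) ⋈[e=c] R) → 0
  π[f](((S − π[u,e](S)) ⋈[e=c] R)) → 0

E1 result:
f
6
6
E2 result:
f
(0 rows)
Witness: (6,) appears 2× in E1 but 0× in E2.

no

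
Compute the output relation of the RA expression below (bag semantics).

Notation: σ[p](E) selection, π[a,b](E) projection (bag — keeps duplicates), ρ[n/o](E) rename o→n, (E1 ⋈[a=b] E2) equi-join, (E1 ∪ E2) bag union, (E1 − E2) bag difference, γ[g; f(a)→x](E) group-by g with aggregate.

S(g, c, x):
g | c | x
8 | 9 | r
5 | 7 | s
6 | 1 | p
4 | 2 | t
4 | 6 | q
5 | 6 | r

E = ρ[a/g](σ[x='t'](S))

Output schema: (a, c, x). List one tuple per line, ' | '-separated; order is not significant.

Subexpression sizes:
  S → 6
  σ[x='t'](S) → 1
  ρ[a/g](σ[x='t'](S)) → 1

== RESULT ==
a | c | x
4 | 2 | t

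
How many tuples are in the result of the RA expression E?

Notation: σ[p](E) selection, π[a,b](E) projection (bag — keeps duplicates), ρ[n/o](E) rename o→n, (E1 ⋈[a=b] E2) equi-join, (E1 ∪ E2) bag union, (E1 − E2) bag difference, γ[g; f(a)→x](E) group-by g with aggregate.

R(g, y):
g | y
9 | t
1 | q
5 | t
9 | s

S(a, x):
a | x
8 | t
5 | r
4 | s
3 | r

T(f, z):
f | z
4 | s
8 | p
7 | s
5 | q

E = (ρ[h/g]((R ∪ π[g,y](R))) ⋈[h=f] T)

Per-node cardinality:
  R → 4
  R → 4
  π[g,y](R) → 4
  (R ∪ π[g,y](R)) → 8
  ρ[h/g]((R ∪ π[g,y](R))) → 8
  T → 4
  (ρ[h/g]((R ∪ π[g,y](R))) ⋈[h=f] T) → 2

|E| = 2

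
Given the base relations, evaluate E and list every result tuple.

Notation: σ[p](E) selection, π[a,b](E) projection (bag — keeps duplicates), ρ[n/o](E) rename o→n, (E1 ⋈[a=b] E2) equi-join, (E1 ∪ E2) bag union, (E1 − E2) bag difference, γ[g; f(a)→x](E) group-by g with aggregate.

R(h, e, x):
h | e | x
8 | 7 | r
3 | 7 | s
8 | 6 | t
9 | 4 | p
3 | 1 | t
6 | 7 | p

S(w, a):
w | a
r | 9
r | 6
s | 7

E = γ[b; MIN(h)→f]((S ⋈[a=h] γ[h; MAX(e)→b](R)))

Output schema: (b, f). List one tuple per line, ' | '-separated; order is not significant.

Row counts bottom-up:
  S → 3
  R → 6
  γ[h; MAX(e)→b](R) → 4
  (S ⋈[a=h] γ[h; MAX(e)→b](R)) → 2
  γ[b; MIN(h)→f]((S ⋈[a=h] γ[h; MAX(e)→b](R))) → 2

== RESULT ==
b | f
4 | 9
7 | 6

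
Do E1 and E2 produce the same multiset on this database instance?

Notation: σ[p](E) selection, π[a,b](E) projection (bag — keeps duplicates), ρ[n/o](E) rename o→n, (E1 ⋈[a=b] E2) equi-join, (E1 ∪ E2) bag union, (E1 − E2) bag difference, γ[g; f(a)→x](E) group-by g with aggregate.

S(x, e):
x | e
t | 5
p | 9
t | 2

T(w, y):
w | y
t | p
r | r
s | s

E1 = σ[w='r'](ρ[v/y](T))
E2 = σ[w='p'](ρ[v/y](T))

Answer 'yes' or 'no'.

E1 stepwise |·|:
  T → 3
  ρ[v/y](T) → 3
  σ[w='r'](ρ[v/y](T)) → 1
E2 stepwise |·|:
  T → 3
  ρ[v/y](T) → 3
  σ[w='p'](ρ[v/y](T)) → 0

E1 result:
w | v
r | r
E2 result:
w | v
(0 rows)
Witness: ('r', 'r') appears 1× in E1 but 0× in E2.

no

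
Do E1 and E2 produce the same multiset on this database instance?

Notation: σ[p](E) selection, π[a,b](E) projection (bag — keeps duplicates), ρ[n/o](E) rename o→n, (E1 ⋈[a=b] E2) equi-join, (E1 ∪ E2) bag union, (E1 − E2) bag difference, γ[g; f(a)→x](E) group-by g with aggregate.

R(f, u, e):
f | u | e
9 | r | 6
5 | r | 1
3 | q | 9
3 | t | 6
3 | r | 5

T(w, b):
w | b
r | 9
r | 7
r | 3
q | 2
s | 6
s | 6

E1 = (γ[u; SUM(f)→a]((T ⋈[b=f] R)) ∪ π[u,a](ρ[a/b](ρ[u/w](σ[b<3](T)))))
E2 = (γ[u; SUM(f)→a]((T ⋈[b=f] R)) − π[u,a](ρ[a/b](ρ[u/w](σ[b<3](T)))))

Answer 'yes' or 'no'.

E1 stepwise |·|:
  T → 6
  R → 5
  (T ⋈[b=f] R) → 4
  γ[u; SUM(f)→a]((T ⋈[b=f] R)) → 3
  T → 6
  σ[b<3](T) → 1
  ρ[u/w](σ[b<3](T)) → 1
  ρ[a/b](ρ[u/w](σ[b<3](T))) → 1
  π[u,a](ρ[a/b](ρ[u/w](σ[b<3](T)))) → 1
  (γ[u; SUM(f)→a]((T ⋈[b=f] R)) ∪ π[u,a](ρ[a/b](ρ[u/w](σ[b<3](T))))) → 4
E2 stepwise |·|:
  T → 6
  R → 5
  (T ⋈[b=f] R) → 4
  γ[u; SUM(f)→a]((T ⋈[b=f] R)) → 3
  T → 6
  σ[b<3](T) → 1
  ρ[u/w](σ[b<3](T)) → 1
  ρ[a/b](ρ[u/w](σ[b<3](T))) → 1
  π[u,a](ρ[a/b](ρ[u/w](σ[b<3](T)))) → 1
  (γ[u; SUM(f)→a]((T ⋈[b=f] R)) − π[u,a](ρ[a/b](ρ[u/w](σ[b<3](T))))) → 3

E1 result:
u | a
q | 2
q | 3
r | 12
t | 3
E2 result:
u | a
q | 3
r | 12
t | 3
Witness: ('q', 2) appears 1× in E1 but 0× in E2.

no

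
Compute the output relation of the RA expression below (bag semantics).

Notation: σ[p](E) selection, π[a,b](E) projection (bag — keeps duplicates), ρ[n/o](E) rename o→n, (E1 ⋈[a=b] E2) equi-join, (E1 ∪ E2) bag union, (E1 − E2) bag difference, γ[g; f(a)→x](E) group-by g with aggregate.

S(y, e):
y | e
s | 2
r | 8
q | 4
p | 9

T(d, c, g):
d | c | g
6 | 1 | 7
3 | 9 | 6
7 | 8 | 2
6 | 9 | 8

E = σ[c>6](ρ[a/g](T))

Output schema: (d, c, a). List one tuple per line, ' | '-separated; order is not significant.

Subexpression sizes:
  T → 4
  ρ[a/g](T) → 4
  σ[c>6](ρ[a/g](T)) → 3

== RESULT ==
d | c | a
3 | 9 | 6
6 | 9 | 8
7 | 8 | 2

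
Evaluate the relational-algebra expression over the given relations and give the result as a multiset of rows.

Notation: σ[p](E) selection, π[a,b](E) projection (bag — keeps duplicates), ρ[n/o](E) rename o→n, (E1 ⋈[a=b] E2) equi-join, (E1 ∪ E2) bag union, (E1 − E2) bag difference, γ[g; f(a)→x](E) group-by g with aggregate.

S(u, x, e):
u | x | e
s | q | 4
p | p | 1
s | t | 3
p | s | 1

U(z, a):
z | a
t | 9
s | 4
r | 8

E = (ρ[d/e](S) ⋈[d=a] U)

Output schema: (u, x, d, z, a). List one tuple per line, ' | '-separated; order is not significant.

Row counts bottom-up:
  S → 4
  ρ[d/e](S) → 4
  U → 3
  (ρ[d/e](S) ⋈[d=a] U) → 1

== RESULT ==
u | x | d | z | a
s | q | 4 | s | 4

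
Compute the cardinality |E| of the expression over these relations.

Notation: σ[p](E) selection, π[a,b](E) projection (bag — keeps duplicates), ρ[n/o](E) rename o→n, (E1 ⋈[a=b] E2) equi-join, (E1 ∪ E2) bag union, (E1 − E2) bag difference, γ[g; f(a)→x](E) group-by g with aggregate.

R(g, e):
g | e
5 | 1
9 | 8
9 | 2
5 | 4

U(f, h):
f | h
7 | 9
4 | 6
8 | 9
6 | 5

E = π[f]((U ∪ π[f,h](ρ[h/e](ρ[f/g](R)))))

Per-node cardinality:
  U → 4
  R → 4
  ρ[f/g](R) → 4
  ρ[h/e](ρ[f/g](R)) → 4
  π[f,h](ρ[h/e](ρ[f/g](R))) → 4
  (U ∪ π[f,h](ρ[h/e](ρ[f/g](R)))) → 8
  π[f]((U ∪ π[f,h](ρ[h/e](ρ[f/g](R))))) → 8

|E| = 8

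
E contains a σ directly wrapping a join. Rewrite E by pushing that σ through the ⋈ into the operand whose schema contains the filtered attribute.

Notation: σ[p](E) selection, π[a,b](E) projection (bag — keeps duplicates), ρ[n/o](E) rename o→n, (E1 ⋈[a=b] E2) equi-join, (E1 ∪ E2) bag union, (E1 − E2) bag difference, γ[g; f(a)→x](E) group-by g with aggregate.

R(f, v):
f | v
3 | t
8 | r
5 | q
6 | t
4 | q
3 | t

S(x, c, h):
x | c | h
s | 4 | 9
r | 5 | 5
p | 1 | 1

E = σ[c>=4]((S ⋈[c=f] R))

σ filters on c, owned by the left side.
E' = (σ[c>=4](S) ⋈[c=f] R)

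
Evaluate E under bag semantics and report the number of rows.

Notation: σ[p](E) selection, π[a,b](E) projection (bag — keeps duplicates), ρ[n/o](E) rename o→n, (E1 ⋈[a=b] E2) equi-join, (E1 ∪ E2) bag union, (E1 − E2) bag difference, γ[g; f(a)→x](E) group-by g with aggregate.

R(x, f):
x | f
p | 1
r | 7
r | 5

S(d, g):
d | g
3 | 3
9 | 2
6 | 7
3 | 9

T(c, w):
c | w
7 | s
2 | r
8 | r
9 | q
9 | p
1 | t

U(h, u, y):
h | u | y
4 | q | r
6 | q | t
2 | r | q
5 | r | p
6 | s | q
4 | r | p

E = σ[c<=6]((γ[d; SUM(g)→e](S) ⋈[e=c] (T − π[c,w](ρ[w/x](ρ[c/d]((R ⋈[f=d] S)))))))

Row counts bottom-up:
  S → 4
  γ[d; SUM(g)→e](S) → 3
  T → 6
  R → 3
  S → 4
  (R ⋈[f=d] S) → 0
  ρ[c/d]((R ⋈[f=d] S)) → 0
  ρ[w/x](ρ[c/d]((R ⋈[f=d] S))) → 0
  π[c,w](ρ[w/x](ρ[c/d]((R ⋈[f=d] S)))) → 0
  (T − π[c,w](ρ[w/x](ρ[c/d]((R ⋈[f=d] S))))) → 6
  (γ[d; SUM(g)→e](S) ⋈[e=c] (T − π[c,w](ρ[w/x](ρ[c/d]((R ⋈[f=d] S)))))) → 2
  σ[c<=6]((γ[d; SUM(g)→e](S) ⋈[e=c] (T − π[c,w](ρ[w/x](ρ[c/d]((R ⋈[f=d] S))))))) → 1

|E| = 1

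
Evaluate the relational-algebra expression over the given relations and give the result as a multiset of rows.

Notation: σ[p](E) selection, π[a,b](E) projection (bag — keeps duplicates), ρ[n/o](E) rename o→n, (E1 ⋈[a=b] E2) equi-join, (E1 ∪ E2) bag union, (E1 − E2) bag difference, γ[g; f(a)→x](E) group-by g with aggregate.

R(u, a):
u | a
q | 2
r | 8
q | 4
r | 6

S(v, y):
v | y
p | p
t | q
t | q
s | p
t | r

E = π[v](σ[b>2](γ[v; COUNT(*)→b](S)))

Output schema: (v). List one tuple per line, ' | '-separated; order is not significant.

Row counts bottom-up:
  S → 5
  γ[v; COUNT(*)→b](S) → 3
  σ[b>2](γ[v; COUNT(*)→b](S)) → 1
  π[v](σ[b>2](γ[v; COUNT(*)→b](S))) → 1

== RESULT ==
v
t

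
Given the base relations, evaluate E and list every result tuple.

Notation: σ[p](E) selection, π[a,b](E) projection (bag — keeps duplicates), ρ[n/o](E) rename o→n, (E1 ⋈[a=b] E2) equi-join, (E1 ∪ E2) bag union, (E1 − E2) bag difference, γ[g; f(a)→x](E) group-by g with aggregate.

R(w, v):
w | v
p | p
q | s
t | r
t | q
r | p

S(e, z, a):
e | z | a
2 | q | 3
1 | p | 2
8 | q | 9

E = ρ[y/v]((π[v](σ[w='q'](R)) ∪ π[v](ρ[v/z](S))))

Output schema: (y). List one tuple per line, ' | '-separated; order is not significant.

Per-node cardinality:
  R → 5
  σ[w='q'](R) → 1
  π[v](σ[w='q'](R)) → 1
  S → 3
  ρ[v/z](S) → 3
  π[v](ρ[v/z](S)) → 3
  (π[v](σ[w='q'](R)) ∪ π[v](ρ[v/z](S))) → 4
  ρ[y/v]((π[v](σ[w='q'](R)) ∪ π[v](ρ[v/z](S)))) → 4

== RESULT ==
y
p
q
q
s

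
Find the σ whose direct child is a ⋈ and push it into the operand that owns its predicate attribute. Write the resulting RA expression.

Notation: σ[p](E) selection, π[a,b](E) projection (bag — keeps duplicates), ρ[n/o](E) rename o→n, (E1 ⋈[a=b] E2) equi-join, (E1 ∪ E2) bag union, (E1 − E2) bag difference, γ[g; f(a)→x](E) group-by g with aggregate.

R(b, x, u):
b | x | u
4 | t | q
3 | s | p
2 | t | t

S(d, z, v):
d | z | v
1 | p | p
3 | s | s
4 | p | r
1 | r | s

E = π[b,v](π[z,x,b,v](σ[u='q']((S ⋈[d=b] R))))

σ filters on u, owned by the right side.
E' = π[b,v](π[z,x,b,v]((S ⋈[d=b] σ[u='q'](R))))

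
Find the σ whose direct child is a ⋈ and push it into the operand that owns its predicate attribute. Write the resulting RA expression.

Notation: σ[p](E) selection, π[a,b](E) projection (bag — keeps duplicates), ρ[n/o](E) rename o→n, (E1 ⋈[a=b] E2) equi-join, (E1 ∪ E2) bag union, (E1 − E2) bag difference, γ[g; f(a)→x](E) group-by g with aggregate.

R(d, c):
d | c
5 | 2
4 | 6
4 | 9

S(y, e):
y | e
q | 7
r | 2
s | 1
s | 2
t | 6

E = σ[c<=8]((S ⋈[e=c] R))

σ filters on c, owned by the right side.
E' = (S ⋈[e=c] σ[c<=8](R))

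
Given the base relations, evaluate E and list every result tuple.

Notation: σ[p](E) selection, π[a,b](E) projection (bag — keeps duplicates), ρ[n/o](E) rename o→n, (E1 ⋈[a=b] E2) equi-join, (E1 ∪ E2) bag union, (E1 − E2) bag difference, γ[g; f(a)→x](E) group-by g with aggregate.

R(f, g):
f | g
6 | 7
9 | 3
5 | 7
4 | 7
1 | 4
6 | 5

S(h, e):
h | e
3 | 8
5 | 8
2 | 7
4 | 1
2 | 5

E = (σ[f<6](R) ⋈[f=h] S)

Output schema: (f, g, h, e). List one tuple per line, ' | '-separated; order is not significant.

Row counts bottom-up:
  R → 6
  σ[f<6](R) → 3
  S → 5
  (σ[f<6](R) ⋈[f=h] S) → 2

== RESULT ==
f | g | h | e
4 | 7 | 4 | 1
5 | 7 | 5 | 8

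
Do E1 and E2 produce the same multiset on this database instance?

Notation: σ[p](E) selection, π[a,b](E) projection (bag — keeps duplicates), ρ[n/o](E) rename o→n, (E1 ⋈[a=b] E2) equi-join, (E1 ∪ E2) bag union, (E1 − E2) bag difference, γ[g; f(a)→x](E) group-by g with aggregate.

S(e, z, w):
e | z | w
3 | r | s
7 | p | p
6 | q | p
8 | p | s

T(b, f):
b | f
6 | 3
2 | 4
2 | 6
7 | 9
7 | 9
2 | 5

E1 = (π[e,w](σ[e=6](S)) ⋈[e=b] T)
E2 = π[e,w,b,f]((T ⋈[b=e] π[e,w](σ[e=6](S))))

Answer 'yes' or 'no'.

E1 per-node cardinality:
  S → 4
  σ[e=6](S) → 1
  π[e,w](σ[e=6](S)) → 1
  T → 6
  (π[e,w](σ[e=6](S)) ⋈[e=b] T) → 1
E2 per-node cardinality:
  T → 6
  S → 4
  σ[e=6](S) → 1
  π[e,w](σ[e=6](S)) → 1
  (T ⋈[b=e] π[e,w](σ[e=6](S))) → 1
  π[e,w,b,f]((T ⋈[b=e] π[e,w](σ[e=6](S)))) → 1

E1 and E2 produce the same multiset:
e | w | b | f
6 | p | 6 | 3

yes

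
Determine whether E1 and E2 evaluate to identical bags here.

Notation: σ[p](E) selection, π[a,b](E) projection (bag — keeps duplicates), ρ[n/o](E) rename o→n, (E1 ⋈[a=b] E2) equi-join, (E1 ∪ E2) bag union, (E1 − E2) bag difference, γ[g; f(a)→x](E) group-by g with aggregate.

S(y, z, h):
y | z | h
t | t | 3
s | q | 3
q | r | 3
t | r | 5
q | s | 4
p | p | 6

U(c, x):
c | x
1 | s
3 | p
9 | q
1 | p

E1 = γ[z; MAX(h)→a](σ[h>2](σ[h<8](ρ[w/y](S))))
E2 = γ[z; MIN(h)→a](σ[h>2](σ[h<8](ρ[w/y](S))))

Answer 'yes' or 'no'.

E1 stepwise |·|:
  S → 6
  ρ[w/y](S) → 6
  σ[h<8](ρ[w/y](S)) → 6
  σ[h>2](σ[h<8](ρ[w/y](S))) → 6
  γ[z; MAX(h)→a](σ[h>2](σ[h<8](ρ[w/y](S)))) → 5
E2 stepwise |·|:
  S → 6
  ρ[w/y](S) → 6
  σ[h<8](ρ[w/y](S)) → 6
  σ[h>2](σ[h<8](ρ[w/y](S))) → 6
  γ[z; MIN(h)→a](σ[h>2](σ[h<8](ρ[w/y](S)))) → 5

E1 result:
z | a
p | 6
q | 3
r | 5
s | 4
t | 3
E2 result:
z | a
p | 6
q | 3
r | 3
s | 4
t | 3
Witness: ('r', 3) appears 0× in E1 but 1× in E2.

no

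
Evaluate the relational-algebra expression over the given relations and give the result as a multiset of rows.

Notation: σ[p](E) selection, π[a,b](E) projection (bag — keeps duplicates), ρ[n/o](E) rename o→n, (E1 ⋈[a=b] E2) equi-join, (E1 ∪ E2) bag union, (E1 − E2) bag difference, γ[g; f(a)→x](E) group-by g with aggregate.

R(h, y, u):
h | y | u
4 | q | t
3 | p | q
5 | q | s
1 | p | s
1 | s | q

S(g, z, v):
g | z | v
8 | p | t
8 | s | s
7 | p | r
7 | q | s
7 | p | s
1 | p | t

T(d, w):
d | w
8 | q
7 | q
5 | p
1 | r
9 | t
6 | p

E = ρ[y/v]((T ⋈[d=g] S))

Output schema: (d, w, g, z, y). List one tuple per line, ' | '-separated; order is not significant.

Row counts bottom-up:
  T → 6
  S → 6
  (T ⋈[d=g] S) → 6
  ρ[y/v]((T ⋈[d=g] S)) → 6

== RESULT ==
d | w | g | z | y
1 | r | 1 | p | t
7 | q | 7 | p | r
7 | q | 7 | p | s
7 | q | 7 | q | s
8 | q | 8 | p | t
8 | q | 8 | s | s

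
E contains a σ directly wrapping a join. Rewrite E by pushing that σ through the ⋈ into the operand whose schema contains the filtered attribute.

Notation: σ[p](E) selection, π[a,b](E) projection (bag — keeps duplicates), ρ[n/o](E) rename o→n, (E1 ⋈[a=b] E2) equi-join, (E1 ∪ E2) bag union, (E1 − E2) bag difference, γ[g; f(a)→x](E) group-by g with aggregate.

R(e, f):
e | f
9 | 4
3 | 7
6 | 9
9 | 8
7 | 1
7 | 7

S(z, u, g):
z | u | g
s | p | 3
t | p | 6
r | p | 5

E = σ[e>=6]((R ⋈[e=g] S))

σ filters on e, owned by the left side.
E' = (σ[e>=6](R) ⋈[e=g] S)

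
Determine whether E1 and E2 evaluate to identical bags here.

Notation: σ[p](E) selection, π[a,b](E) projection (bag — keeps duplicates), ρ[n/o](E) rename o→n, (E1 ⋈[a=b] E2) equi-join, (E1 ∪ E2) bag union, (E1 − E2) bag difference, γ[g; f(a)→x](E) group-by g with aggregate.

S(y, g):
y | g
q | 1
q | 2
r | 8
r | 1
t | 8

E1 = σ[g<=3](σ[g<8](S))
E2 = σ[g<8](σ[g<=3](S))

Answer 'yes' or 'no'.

E1 row counts bottom-up:
  S → 5
  σ[g<8](S) → 3
  σ[g<=3](σ[g<8](S)) → 3
E2 row counts bottom-up:
  S → 5
  σ[g<=3](S) → 3
  σ[g<8](σ[g<=3](S)) → 3

E1 and E2 produce the same multiset:
y | g
q | 1
q | 2
r | 1

yes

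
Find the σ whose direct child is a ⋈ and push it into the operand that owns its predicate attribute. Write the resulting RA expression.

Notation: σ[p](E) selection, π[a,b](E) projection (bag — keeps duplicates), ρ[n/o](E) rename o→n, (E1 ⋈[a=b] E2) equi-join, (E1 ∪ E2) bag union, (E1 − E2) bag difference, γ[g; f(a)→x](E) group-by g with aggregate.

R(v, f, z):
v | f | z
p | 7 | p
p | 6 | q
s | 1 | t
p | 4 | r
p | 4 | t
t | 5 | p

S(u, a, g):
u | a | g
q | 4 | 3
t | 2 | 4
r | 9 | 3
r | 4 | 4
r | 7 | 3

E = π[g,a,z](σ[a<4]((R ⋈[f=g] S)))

σ filters on a, owned by the right side.
E' = π[g,a,z]((R ⋈[f=g] σ[a<4](S)))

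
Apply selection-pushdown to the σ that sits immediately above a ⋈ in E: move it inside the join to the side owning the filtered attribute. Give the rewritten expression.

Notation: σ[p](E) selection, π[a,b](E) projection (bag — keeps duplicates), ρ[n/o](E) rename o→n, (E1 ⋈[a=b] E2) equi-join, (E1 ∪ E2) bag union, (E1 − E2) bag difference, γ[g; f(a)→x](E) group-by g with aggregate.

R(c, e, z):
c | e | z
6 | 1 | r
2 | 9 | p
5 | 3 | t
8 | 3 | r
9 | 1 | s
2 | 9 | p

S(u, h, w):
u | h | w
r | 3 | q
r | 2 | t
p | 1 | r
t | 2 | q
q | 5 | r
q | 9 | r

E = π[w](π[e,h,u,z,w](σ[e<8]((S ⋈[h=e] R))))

σ filters on e, owned by the right side.
E' = π[w](π[e,h,u,z,w]((S ⋈[h=e] σ[e<8](R))))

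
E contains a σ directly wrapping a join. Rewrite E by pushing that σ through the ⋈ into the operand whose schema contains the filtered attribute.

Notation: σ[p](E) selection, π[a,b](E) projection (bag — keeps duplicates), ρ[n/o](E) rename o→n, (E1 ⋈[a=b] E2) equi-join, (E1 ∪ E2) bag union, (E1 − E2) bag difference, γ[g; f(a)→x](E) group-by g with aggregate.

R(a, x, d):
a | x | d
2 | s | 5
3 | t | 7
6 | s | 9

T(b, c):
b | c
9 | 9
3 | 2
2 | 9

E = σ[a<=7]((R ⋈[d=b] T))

σ filters on a, owned by the left side.
E' = (σ[a<=7](R) ⋈[d=b] T)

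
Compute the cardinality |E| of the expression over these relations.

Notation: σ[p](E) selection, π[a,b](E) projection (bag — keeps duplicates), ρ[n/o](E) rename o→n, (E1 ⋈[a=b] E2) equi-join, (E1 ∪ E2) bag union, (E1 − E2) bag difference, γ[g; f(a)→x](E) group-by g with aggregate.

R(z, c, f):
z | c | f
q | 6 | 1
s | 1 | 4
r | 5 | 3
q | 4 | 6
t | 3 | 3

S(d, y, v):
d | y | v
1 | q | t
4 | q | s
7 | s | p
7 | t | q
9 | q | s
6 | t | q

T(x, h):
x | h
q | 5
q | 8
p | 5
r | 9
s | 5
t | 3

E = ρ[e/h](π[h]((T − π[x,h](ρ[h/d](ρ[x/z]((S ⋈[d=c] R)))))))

Per-node cardinality:
  T → 6
  S → 6
  R → 5
  (S ⋈[d=c] R) → 3
  ρ[x/z]((S ⋈[d=c] R)) → 3
  ρ[h/d](ρ[x/z]((S ⋈[d=c] R))) → 3
  π[x,h](ρ[h/d](ρ[x/z]((S ⋈[d=c] R)))) → 3
  (T − π[x,h](ρ[h/d](ρ[x/z]((S ⋈[d=c] R))))) → 6
  π[h]((T − π[x,h](ρ[h/d](ρ[x/z]((S ⋈[d=c] R)))))) → 6
  ρ[e/h](π[h]((T − π[x,h](ρ[h/d](ρ[x/z]((S ⋈[d=c] R))))))) → 6

|E| = 6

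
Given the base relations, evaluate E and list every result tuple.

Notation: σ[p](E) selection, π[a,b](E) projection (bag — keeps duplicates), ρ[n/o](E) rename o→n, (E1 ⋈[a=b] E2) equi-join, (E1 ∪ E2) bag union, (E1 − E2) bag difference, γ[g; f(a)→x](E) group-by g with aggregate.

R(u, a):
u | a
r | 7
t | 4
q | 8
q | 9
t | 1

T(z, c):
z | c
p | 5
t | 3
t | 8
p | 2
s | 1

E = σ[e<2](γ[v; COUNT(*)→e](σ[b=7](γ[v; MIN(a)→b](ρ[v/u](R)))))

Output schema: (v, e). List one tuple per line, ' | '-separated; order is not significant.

Stepwise |·|:
  R → 5
  ρ[v/u](R) → 5
  γ[v; MIN(a)→b](ρ[v/u](R)) → 3
  σ[b=7](γ[v; MIN(a)→b](ρ[v/u](R))) → 1
  γ[v; COUNT(*)→e](σ[b=7](γ[v; MIN(a)→b](ρ[v/u](R)))) → 1
  σ[e<2](γ[v; COUNT(*)→e](σ[b=7](γ[v; MIN(a)→b](ρ[v/u](R))))) → 1

== RESULT ==
v | e
r | 1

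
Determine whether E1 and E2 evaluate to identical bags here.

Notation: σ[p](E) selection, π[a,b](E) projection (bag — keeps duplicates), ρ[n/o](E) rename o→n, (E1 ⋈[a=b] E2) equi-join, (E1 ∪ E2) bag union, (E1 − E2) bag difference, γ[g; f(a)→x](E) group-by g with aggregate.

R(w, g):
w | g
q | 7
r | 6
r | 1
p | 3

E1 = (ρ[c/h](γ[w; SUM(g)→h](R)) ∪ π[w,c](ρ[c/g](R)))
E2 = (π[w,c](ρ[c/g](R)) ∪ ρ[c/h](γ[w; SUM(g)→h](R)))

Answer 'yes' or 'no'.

E1 subexpression sizes:
  R → 4
  γ[w; SUM(g)→h](R) → 3
  ρ[c/h](γ[w; SUM(g)→h](R)) → 3
  R → 4
  ρ[c/g](R) → 4
  π[w,c](ρ[c/g](R)) → 4
  (ρ[c/h](γ[w; SUM(g)→h](R)) ∪ π[w,c](ρ[c/g](R))) → 7
E2 subexpression sizes:
  R → 4
  ρ[c/g](R) → 4
  π[w,c](ρ[c/g](R)) → 4
  R → 4
  γ[w; SUM(g)→h](R) → 3
  ρ[c/h](γ[w; SUM(g)→h](R)) → 3
  (π[w,c](ρ[c/g](R)) ∪ ρ[c/h](γ[w; SUM(g)→h](R))) → 7

E1 and E2 produce the same multiset:
w | c
p | 3
p | 3
q | 7
q | 7
r | 1
r | 6
r | 7

yes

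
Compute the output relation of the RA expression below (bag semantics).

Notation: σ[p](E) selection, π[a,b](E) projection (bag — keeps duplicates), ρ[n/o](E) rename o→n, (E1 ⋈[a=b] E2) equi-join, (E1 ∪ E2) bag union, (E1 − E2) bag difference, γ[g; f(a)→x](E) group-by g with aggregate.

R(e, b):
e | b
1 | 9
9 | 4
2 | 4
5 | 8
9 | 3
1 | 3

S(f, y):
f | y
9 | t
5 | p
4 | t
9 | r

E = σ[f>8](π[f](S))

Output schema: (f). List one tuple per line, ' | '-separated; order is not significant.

Row counts bottom-up:
  S → 4
  π[f](S) → 4
  σ[f>8](π[f](S)) → 2

== RESULT ==
f
9
9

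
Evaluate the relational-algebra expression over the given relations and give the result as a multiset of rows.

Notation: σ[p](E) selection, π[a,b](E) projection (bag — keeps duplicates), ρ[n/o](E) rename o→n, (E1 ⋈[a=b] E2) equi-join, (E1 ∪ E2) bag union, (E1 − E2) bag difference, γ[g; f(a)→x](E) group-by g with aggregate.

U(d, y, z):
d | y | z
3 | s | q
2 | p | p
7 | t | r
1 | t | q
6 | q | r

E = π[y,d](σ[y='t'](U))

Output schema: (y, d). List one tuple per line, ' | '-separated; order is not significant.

Subexpression sizes:
  U → 5
  σ[y='t'](U) → 2
  π[y,d](σ[y='t'](U)) → 2

== RESULT ==
y | d
t | 1
t | 7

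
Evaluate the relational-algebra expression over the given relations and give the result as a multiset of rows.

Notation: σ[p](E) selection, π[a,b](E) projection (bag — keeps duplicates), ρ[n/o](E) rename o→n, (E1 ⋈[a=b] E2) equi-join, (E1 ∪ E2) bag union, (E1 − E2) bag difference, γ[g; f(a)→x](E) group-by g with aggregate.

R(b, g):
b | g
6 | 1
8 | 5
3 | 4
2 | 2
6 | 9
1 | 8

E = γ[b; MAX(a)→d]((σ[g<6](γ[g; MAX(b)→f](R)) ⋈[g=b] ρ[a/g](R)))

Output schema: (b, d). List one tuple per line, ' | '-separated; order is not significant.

Per-node cardinality:
  R → 6
  γ[g; MAX(b)→f](R) → 6
  σ[g<6](γ[g; MAX(b)→f](R)) → 4
  R → 6
  ρ[a/g](R) → 6
  (σ[g<6](γ[g; MAX(b)→f](R)) ⋈[g=b] ρ[a/g](R)) → 2
  γ[b; MAX(a)→d]((σ[g<6](γ[g; MAX(b)→f](R)) ⋈[g=b] ρ[a/g](R))) → 2

== RESULT ==
b | d
1 | 8
2 | 2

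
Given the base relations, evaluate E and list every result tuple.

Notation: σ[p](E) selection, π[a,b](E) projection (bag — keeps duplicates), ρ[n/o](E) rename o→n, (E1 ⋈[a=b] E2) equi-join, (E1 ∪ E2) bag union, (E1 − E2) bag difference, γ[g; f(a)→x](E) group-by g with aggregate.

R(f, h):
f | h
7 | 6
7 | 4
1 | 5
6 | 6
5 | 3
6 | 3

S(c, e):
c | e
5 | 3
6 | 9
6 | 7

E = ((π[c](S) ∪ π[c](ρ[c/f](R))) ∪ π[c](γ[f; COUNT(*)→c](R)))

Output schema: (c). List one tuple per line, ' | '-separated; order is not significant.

Subexpression sizes:
  S → 3
  π[c](S) → 3
  R → 6
  ρ[c/f](R) → 6
  π[c](ρ[c/f](R)) → 6
  (π[c](S) ∪ π[c](ρ[c/f](R))) → 9
  R → 6
  γ[f; COUNT(*)→c](R) → 4
  π[c](γ[f; COUNT(*)→c](R)) → 4
  ((π[c](S) ∪ π[c](ρ[c/f](R))) ∪ π[c](γ[f; COUNT(*)→c](R))) → 13

== RESULT ==
c
1
1
1
2
2
5
5
6
6
6
6
7
7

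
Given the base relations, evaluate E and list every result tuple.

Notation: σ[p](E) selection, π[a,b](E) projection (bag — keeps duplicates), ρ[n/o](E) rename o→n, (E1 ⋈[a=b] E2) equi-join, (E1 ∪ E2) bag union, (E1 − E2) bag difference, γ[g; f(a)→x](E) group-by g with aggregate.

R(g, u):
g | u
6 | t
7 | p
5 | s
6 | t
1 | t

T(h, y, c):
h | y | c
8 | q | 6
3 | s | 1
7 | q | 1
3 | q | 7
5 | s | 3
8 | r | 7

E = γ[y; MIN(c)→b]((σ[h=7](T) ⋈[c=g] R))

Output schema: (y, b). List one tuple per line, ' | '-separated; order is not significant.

Per-node cardinality:
  T → 6
  σ[h=7](T) → 1
  R → 5
  (σ[h=7](T) ⋈[c=g] R) → 1
  γ[y; MIN(c)→b]((σ[h=7](T) ⋈[c=g] R)) → 1

== RESULT ==
y | b
q | 1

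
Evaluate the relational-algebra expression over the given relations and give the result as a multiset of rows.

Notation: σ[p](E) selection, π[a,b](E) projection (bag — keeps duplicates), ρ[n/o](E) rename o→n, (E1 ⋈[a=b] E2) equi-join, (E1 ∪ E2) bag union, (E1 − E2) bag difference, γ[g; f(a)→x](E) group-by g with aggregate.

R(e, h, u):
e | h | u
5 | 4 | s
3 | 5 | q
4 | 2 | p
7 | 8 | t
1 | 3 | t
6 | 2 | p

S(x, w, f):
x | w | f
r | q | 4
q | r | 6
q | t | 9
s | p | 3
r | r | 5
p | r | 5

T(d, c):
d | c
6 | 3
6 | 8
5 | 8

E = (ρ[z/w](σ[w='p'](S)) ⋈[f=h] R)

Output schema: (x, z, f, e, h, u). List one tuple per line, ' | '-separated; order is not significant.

Subexpression sizes:
  S → 6
  σ[w='p'](S) → 1
  ρ[z/w](σ[w='p'](S)) → 1
  R → 6
  (ρ[z/w](σ[w='p'](S)) ⋈[f=h] R) → 1

== RESULT ==
x | z | f | e | h | u
s | p | 3 | 1 | 3 | t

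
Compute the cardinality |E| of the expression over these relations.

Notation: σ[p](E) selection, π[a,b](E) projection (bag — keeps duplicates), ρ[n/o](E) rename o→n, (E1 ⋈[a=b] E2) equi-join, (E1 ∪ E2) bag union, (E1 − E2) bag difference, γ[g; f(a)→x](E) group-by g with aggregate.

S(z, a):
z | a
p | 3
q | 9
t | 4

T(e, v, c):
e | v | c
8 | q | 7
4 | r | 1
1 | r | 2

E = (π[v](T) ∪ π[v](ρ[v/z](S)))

Stepwise |·|:
  T → 3
  π[v](T) → 3
  S → 3
  ρ[v/z](S) → 3
  π[v](ρ[v/z](S)) → 3
  (π[v](T) ∪ π[v](ρ[v/z](S))) → 6

|E| = 6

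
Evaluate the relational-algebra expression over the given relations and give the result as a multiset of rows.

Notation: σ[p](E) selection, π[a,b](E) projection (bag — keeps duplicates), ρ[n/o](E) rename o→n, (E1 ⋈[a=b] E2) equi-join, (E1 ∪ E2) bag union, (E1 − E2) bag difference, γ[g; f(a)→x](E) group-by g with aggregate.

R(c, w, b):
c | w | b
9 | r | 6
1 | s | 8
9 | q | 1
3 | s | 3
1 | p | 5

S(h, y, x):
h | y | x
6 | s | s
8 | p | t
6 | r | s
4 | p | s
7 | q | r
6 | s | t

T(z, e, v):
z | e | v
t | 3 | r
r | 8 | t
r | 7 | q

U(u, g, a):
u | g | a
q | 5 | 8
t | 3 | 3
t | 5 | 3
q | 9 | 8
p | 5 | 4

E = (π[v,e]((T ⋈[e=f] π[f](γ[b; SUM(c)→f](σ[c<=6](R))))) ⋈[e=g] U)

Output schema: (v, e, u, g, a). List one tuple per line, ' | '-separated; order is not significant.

Row counts bottom-up:
  T → 3
  R → 5
  σ[c<=6](R) → 3
  γ[b; SUM(c)→f](σ[c<=6](R)) → 3
  π[f](γ[b; SUM(c)→f](σ[c<=6](R))) → 3
  (T ⋈[e=f] π[f](γ[b; SUM(c)→f](σ[c<=6](R)))) → 1
  π[v,e]((T ⋈[e=f] π[f](γ[b; SUM(c)→f](σ[c<=6](R))))) → 1
  U → 5
  (π[v,e]((T ⋈[e=f] π[f](γ[b; SUM(c)→f](σ[c<=6](R))))) ⋈[e=g] U) → 1

== RESULT ==
v | e | u | g | a
r | 3 | t | 3 | 3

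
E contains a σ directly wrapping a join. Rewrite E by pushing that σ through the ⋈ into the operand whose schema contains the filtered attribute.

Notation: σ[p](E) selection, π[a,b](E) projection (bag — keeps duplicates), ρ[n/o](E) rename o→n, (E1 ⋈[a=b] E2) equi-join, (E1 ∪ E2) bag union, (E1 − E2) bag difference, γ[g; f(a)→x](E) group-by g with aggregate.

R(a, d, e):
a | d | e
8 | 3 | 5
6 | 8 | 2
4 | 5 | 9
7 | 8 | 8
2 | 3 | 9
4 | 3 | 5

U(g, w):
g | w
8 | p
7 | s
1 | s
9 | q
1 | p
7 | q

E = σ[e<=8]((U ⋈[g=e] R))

σ filters on e, owned by the right side.
E' = (U ⋈[g=e] σ[e<=8](R))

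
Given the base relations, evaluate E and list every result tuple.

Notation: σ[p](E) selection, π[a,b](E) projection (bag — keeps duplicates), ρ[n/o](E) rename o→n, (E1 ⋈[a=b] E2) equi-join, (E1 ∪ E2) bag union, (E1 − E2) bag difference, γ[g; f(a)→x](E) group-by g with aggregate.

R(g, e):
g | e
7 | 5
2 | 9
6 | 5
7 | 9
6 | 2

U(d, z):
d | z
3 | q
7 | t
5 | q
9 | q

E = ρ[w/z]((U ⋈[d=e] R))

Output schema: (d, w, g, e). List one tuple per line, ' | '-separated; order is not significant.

Per-node cardinality:
  U → 4
  R → 5
  (U ⋈[d=e] R) → 4
  ρ[w/z]((U ⋈[d=e] R)) → 4

== RESULT ==
d | w | g | e
5 | q | 6 | 5
5 | q | 7 | 5
9 | q | 2 | 9
9 | q | 7 | 9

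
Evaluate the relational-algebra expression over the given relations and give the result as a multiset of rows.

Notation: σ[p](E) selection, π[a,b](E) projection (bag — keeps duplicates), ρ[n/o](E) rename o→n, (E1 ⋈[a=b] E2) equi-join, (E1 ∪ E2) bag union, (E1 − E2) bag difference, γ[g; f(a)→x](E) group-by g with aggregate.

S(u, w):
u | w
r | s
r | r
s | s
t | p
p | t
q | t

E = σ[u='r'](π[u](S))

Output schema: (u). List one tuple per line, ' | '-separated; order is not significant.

Stepwise |·|:
  S → 6
  π[u](S) → 6
  σ[u='r'](π[u](S)) → 2

== RESULT ==
u
r
r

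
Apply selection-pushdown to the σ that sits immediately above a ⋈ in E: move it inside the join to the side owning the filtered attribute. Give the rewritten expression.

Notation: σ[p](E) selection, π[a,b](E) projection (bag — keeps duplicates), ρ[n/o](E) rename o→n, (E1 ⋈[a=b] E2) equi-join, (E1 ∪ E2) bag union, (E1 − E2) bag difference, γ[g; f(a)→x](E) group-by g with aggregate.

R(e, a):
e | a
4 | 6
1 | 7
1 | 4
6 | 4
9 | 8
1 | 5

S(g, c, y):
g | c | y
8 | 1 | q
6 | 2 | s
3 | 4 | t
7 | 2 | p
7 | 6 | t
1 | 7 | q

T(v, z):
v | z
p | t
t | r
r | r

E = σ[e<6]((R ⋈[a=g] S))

σ filters on e, owned by the left side.
E' = (σ[e<6](R) ⋈[a=g] S)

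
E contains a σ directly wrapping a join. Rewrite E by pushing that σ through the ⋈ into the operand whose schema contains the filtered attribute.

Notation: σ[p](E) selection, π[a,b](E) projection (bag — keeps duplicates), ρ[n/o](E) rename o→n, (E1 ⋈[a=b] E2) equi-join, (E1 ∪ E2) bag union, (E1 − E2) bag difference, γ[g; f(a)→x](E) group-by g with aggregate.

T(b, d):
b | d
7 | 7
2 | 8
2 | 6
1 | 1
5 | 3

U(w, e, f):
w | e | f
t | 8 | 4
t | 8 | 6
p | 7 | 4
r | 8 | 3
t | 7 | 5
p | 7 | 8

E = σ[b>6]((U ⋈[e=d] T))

σ filters on b, owned by the right side.
E' = (U ⋈[e=d] σ[b>6](T))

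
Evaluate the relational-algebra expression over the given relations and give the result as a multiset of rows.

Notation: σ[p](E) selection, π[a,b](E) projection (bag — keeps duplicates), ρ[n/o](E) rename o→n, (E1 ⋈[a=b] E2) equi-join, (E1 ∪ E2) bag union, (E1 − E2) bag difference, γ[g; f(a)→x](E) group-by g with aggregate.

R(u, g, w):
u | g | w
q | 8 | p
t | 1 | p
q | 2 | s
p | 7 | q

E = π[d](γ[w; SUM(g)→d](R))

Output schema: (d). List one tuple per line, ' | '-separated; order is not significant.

Per-node cardinality:
  R → 4
  γ[w; SUM(g)→d](R) → 3
  π[d](γ[w; SUM(g)→d](R)) → 3

== RESULT ==
d
2
7
9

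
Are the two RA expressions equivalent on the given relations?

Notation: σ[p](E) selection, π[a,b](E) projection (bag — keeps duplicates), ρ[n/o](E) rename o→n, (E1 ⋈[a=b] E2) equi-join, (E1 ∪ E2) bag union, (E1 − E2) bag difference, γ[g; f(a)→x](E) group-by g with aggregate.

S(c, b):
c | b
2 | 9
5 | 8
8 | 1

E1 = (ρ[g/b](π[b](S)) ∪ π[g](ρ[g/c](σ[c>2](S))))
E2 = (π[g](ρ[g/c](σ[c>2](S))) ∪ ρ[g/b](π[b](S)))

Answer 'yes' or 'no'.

E1 subexpression sizes:
  S → 3
  π[b](S) → 3
  ρ[g/b](π[b](S)) → 3
  S → 3
  σ[c>2](S) → 2
  ρ[g/c](σ[c>2](S)) → 2
  π[g](ρ[g/c](σ[c>2](S))) → 2
  (ρ[g/b](π[b](S)) ∪ π[g](ρ[g/c](σ[c>2](S)))) → 5
E2 subexpression sizes:
  S → 3
  σ[c>2](S) → 2
  ρ[g/c](σ[c>2](S)) → 2
  π[g](ρ[g/c](σ[c>2](S))) → 2
  S → 3
  π[b](S) → 3
  ρ[g/b](π[b](S)) → 3
  (π[g](ρ[g/c](σ[c>2](S))) ∪ ρ[g/b](π[b](S))) → 5

E1 and E2 produce the same multiset:
g
1
5
8
8
9

yes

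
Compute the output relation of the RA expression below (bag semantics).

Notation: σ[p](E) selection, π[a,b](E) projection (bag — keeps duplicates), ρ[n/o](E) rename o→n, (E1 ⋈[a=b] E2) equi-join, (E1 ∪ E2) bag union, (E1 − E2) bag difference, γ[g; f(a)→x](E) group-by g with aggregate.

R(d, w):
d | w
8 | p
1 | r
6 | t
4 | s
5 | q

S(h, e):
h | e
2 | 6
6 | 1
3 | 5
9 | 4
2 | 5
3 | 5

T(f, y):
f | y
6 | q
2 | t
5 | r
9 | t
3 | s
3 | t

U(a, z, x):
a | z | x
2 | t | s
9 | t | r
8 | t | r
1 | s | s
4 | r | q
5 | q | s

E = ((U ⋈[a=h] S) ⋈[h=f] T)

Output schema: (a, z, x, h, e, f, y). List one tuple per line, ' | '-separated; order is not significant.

Stepwise |·|:
  U → 6
  S → 6
  (U ⋈[a=h] S) → 3
  T → 6
  ((U ⋈[a=h] S) ⋈[h=f] T) → 3

== RESULT ==
a | z | x | h | e | f | y
2 | t | s | 2 | 5 | 2 | t
2 | t | s | 2 | 6 | 2 | t
9 | t | r | 9 | 4 | 9 | t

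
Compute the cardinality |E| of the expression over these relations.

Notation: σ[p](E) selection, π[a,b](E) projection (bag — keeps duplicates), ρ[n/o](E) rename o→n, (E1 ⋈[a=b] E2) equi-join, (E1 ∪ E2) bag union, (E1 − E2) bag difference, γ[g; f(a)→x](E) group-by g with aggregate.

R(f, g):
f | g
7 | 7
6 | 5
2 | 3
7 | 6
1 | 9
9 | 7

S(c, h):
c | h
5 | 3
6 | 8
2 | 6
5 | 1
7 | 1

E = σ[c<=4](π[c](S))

Per-node cardinality:
  S → 5
  π[c](S) → 5
  σ[c<=4](π[c](S)) → 1

|E| = 1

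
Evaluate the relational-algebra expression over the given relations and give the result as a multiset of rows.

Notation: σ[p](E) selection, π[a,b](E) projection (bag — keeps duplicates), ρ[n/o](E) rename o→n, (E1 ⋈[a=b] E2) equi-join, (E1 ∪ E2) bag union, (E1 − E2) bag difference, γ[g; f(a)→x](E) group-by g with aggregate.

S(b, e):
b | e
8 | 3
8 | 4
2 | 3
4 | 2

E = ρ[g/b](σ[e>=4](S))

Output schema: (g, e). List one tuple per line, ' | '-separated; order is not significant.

Stepwise |·|:
  S → 4
  σ[e>=4](S) → 1
  ρ[g/b](σ[e>=4](S)) → 1

== RESULT ==
g | e
8 | 4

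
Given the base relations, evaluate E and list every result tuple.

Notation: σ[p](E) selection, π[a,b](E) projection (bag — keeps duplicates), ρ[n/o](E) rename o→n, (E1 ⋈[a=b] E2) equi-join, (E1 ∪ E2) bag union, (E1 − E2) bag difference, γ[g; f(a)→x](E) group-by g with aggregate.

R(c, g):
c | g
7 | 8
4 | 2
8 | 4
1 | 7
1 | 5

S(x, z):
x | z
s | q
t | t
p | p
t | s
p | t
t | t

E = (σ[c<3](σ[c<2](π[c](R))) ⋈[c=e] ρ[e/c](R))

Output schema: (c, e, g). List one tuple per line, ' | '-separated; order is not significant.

Stepwise |·|:
  R → 5
  π[c](R) → 5
  σ[c<2](π[c](R)) → 2
  σ[c<3](σ[c<2](π[c](R))) → 2
  R → 5
  ρ[e/c](R) → 5
  (σ[c<3](σ[c<2](π[c](R))) ⋈[c=e] ρ[e/c](R)) → 4

== RESULT ==
c | e | g
1 | 1 | 5
1 | 1 | 5
1 | 1 | 7
1 | 1 | 7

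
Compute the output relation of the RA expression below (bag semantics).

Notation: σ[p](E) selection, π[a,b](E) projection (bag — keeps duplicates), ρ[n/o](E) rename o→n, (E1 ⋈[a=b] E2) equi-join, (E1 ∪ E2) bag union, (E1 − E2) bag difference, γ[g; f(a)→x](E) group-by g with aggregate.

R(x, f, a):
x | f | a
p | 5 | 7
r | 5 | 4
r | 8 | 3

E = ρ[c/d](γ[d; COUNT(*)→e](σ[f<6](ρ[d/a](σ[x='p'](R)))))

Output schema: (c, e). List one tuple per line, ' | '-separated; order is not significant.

Row counts bottom-up:
  R → 3
  σ[x='p'](R) → 1
  ρ[d/a](σ[x='p'](R)) → 1
  σ[f<6](ρ[d/a](σ[x='p'](R))) → 1
  γ[d; COUNT(*)→e](σ[f<6](ρ[d/a](σ[x='p'](R)))) → 1
  ρ[c/d](γ[d; COUNT(*)→e](σ[f<6](ρ[d/a](σ[x='p'](R))))) → 1

== RESULT ==
c | e
7 | 1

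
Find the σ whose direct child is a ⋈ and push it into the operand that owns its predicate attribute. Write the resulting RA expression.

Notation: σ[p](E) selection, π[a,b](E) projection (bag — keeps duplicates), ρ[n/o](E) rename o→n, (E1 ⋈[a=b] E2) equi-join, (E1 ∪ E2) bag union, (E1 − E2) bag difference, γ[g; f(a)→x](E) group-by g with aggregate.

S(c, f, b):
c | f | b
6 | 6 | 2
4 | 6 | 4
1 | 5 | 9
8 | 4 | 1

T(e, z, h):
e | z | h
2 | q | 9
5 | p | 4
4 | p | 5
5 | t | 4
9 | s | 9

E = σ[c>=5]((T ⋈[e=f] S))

σ filters on c, owned by the right side.
E' = (T ⋈[e=f] σ[c>=5](S))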